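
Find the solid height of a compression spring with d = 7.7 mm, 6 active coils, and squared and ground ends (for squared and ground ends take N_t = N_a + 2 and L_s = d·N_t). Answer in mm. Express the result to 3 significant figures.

61.6 mm

squared and ground ends: N_t = N_a + 2 = 6 + 2 = 8
L_s = d·N_t = 7.7 × 8 = 61.6 mm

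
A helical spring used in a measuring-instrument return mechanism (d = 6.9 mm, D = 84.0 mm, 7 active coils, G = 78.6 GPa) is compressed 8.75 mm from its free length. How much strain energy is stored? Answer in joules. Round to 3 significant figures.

0.205 J

k = Gd⁴/(8D³N_a) = (78.6×10³)(6.9⁴)/(8·84.0³·7) = 5.3678 N/mm
U = ½kδ² = 0.5 × 5.3678 × 8.75² = 205.48 N·mm = 0.20548 J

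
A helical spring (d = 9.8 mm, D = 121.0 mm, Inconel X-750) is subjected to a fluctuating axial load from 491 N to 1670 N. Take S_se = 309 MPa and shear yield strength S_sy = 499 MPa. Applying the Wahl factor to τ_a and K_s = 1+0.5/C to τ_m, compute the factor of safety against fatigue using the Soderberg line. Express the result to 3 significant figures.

0.697

C = D/d = 121.0/9.8 = 12.3469; K_W = (4C−1)/(4C−4)+0.615/C = 1.1159; K_s = 1+0.5/C = 1.0405
F_a = (F_max−F_min)/2 = 589.5 N; F_m = (F_max+F_min)/2 = 1080.5 N
τ_a = K_W·8F_aD/(πd³) = 1.1159 × 192.99 = 215.36 MPa
τ_m = K_s·8F_mD/(πd³) = 1.0405 × 353.73 = 368.05 MPa
Soderberg: 1/n_f = τ_a/S_se + τ_m/S_sy = 215.36/309 + 368.05/499 = 0.69695 + 0.73758 = 1.4345
n_f = 1/1.4345 = 0.6971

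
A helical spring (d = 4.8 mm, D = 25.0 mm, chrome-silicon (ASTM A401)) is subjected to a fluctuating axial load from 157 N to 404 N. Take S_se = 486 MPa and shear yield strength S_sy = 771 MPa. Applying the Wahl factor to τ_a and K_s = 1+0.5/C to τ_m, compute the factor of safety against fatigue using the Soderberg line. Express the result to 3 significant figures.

C = D/d = 25.0/4.8 = 5.2083; K_W = (4C−1)/(4C−4)+0.615/C = 1.2963; K_s = 1+0.5/C = 1.0960
F_a = (F_max−F_min)/2 = 123.5 N; F_m = (F_max+F_min)/2 = 280.5 N
τ_a = K_W·8F_aD/(πd³) = 1.2963 × 71.092 = 92.157 MPa
τ_m = K_s·8F_mD/(πd³) = 1.0960 × 161.47 = 176.97 MPa
Soderberg: 1/n_f = τ_a/S_se + τ_m/S_sy = 92.157/486 + 176.97/771 = 0.18962 + 0.22953 = 0.41916
n_f = 1/0.41916 = 2.386

2.39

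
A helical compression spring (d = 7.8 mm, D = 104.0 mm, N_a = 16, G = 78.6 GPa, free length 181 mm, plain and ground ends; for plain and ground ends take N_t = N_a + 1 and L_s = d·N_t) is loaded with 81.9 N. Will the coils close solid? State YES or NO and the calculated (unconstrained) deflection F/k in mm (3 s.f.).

k = Gd⁴/(8D³N_a) = (78.6×10³)(7.8⁴)/(8·104.0³·16) = 2.0206 N/mm
N_t = 17; L_s = 7.8·17 = 132.6 mm; δ_solid = L₀ − L_s = 181 − 132.6 = 48.4 mm
δ = F/k = 81.9/2.0206 = 40.532 mm
δ < δ_solid → spring does not go solid

NO, δ = 40.5 mm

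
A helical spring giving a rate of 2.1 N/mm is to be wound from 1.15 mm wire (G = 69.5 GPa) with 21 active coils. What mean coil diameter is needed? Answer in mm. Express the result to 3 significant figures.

D = (Gd⁴/(8N_a·k))^(1/3) = (69.5×10³·1.15⁴/(8·21·2.1))^(1/3)
  = (344.546)^(1/3) = 7.0105 mm

7.01 mm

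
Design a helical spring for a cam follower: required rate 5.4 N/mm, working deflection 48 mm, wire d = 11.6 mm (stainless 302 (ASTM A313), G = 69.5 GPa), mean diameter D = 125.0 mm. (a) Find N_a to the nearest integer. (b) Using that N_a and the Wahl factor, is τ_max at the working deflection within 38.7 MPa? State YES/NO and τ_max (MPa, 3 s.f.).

(a) 15 coils; (b) NO, τ_max = 59.6 MPa

N_a = Gd⁴/(8D³k) = (69.5×10³)(11.6⁴)/(8·125.0³·5.4) = 14.91 → N_a = 15
Actual rate k = Gd⁴/(8D³·15) = 5.3691 N/mm
Working load F = kδ = 5.3691·48 = 257.72 N
C = 125.0/11.6 = 10.7759; K_W = (4C−1)/(4C−4)+0.615/C = 1.1338
τ_max = K_W·8FD/(πd³) = 1.1338·52.556 = 59.588 MPa
τ_max > 38.7 MPa → exceeds allowable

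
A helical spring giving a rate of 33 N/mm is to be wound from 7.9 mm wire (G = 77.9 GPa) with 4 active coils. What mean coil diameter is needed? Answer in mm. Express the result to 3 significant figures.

D = (Gd⁴/(8N_a·k))^(1/3) = (77.9×10³·7.9⁴/(8·4·33))^(1/3)
  = (287331)^(1/3) = 65.9873 mm

66.0 mm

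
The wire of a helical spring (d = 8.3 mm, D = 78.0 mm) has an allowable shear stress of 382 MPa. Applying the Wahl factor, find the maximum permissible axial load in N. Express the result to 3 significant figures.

952 N

C = D/d = 78.0/8.3 = 9.3976
K_W = (4C−1)/(4C−4) + 0.615/C = 36.590/33.590 + 0.0654 = 1.1548
τ_max = K·8FD/(πd³) → F_max = τ_allow·πd³/(8DK)
F_max = 382·π·8.3³/(8·78.0·1.1548) = 6.8619e+05/720.57 = 952.3 N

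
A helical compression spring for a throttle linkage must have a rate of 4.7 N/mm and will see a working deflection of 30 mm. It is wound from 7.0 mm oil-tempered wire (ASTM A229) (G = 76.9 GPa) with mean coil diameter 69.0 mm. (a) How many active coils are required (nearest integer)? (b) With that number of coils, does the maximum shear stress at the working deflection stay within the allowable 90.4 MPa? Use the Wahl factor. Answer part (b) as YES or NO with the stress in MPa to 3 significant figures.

N_a = Gd⁴/(8D³k) = (76.9×10³)(7.0⁴)/(8·69.0³·4.7) = 14.95 → N_a = 15
Actual rate k = Gd⁴/(8D³·15) = 4.6837 N/mm
Working load F = kδ = 4.6837·30 = 140.51 N
C = 69.0/7.0 = 9.8571; K_W = (4C−1)/(4C−4)+0.615/C = 1.1471
τ_max = K_W·8FD/(πd³) = 1.1471·71.979 = 82.565 MPa
τ_max ≤ 90.4 MPa → acceptable

(a) 15 coils; (b) YES, τ_max = 82.6 MPa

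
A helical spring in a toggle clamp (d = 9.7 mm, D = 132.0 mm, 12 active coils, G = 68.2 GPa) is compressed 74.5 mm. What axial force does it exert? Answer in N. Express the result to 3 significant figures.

204 N

k = Gd⁴/(8D³N_a) = (68.2×10³)(9.7⁴)/(8·132.0³·12) = 2.7345 N/mm
F = k·δ = 2.7345 × 74.5 = 203.72 N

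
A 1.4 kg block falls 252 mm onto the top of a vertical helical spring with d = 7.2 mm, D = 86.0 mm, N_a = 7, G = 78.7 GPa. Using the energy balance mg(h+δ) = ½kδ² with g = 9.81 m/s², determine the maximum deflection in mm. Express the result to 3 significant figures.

k = Gd⁴/(8D³N_a) = (78.7×10³)(7.2⁴)/(8·86.0³·7) = 5.9377 N/mm
W = mg = 1.4 × 9.81 = 13.734 N
½kδ² − Wδ − Wh = 0 → δ = (W + √(W² + 2kWh))/k
δ = (13.734 + √(188.62 + 41100.7))/5.9377 = (13.734 + 203.2)/5.9377 = 36.534 mm

36.5 mm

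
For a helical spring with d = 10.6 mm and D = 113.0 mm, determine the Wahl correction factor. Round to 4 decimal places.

1.1353

C = D/d = 113.0/10.6 = 10.6604
K_W = (4C−1)/(4C−4) + 0.615/C = 41.642/38.642 + 0.0577 = 1.1353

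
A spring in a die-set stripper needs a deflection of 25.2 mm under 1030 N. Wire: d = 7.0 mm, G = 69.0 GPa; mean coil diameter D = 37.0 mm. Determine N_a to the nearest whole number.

Required rate k = F/δ = 1030/25.2 = 40.873 N/mm
N_a = Gd⁴/(8D³k) = (69.0×10³ × 7.0⁴)/(8 × 37.0³ × 40.873)
    = 1.65669e+08 / 1.65627e+07 = 10 → 10 coils

10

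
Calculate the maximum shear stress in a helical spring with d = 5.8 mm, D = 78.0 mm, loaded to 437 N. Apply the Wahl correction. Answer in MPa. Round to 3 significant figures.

492 MPa

Spring index C = D/d = 78.0/5.8 = 13.4483
K_W = (4C−1)/(4C−4) + 0.615/C = 52.793/49.793 + 0.0457 = 1.1060
τ₀ = 8FD/(πd³) = 8·437·78.0/(π·5.8³) = 272688/612.96 = 444.87 MPa
τ_max = K·τ₀ = 1.1060 × 444.87 = 492.02 MPa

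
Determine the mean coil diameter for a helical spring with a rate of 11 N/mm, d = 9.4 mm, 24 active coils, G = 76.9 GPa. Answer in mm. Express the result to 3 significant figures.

65.8 mm

D = (Gd⁴/(8N_a·k))^(1/3) = (76.9×10³·9.4⁴/(8·24·11))^(1/3)
  = (284278)^(1/3) = 65.7529 mm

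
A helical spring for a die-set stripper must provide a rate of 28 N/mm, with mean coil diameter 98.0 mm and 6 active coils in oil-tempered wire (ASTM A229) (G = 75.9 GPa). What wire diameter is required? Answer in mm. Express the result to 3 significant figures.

d = (8D³N_a·k / G)^(1/4) = (8·98.0³·6·28 / (75.9×10³))^0.25
  = (16666)^0.25 = 11.3621 mm

11.4 mm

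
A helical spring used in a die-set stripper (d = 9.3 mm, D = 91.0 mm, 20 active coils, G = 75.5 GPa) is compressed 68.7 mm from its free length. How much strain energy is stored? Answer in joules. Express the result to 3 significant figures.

11.1 J

k = Gd⁴/(8D³N_a) = (75.5×10³)(9.3⁴)/(8·91.0³·20) = 4.6842 N/mm
U = ½kδ² = 0.5 × 4.6842 × 68.7² = 11054 N·mm = 11.054 J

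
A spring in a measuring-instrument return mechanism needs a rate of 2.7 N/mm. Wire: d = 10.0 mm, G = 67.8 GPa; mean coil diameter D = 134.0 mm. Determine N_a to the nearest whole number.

N_a = Gd⁴/(8D³k) = (67.8×10³ × 10.0⁴)/(8 × 134.0³ × 2.7)
    = 6.78e+08 / 5.19718e+07 = 13.05 → 13 coils

13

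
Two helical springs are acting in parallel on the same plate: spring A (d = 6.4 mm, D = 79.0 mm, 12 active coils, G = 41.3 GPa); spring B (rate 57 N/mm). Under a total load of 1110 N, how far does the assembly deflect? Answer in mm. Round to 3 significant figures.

k_A = Gd⁴/(8D³N_a) = (41.3×10³)(6.4⁴)/(8·79.0³·12) = 1.4639 N/mm
Parallel: k_eq = 1.4639 + 57 = 58.464 N/mm
δ = F/k_eq = 1110/58.464 = 18.986 mm

19.0 mm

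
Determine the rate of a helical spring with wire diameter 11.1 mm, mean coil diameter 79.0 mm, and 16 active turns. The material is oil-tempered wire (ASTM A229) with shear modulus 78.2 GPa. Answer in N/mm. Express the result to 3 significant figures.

k = Gd⁴/(8D³N_a) = (78.2×10³ × 11.1⁴) / (8 × 79.0³ × 16)
  = 1.18713e+09 / 6.3109e+07 = 18.811 N/mm

18.8 N/mm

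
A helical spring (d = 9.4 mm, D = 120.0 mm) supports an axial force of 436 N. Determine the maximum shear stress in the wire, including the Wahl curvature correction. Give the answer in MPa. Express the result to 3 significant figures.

178 MPa

Spring index C = D/d = 120.0/9.4 = 12.7660
K_W = (4C−1)/(4C−4) + 0.615/C = 50.064/47.064 + 0.0482 = 1.1119
τ₀ = 8FD/(πd³) = 8·436·120.0/(π·9.4³) = 418560/2609.4 = 160.41 MPa
τ_max = K·τ₀ = 1.1119 × 160.41 = 178.36 MPa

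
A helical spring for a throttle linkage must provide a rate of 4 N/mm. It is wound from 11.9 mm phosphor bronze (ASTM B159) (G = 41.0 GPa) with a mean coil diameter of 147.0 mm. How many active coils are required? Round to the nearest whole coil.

N_a = Gd⁴/(8D³k) = (41.0×10³ × 11.9⁴)/(8 × 147.0³ × 4)
    = 8.22189e+08 / 1.01649e+08 = 8.089 → 8 coils

8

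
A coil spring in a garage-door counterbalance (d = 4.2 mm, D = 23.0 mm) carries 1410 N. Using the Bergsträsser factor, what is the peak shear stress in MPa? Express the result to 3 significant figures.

1410 MPa

Spring index C = D/d = 23.0/4.2 = 5.4762
K_B = (4C+2)/(4C−3) = 23.905/18.905 = 1.2645
τ₀ = 8FD/(πd³) = 8·1410·23.0/(π·4.2³) = 259440/232.75 = 1114.7 MPa
τ_max = K·τ₀ = 1.2645 × 1114.7 = 1409.5 MPa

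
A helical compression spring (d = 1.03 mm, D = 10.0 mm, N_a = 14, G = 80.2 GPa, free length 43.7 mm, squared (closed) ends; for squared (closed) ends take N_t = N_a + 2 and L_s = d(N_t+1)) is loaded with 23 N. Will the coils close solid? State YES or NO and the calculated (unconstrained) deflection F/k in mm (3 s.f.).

YES, δ = 28.5 mm

k = Gd⁴/(8D³N_a) = (80.2×10³)(1.03⁴)/(8·10.0³·14) = 0.80594 N/mm
N_t = 16; L_s = 1.03·17 = 17.51 mm; δ_solid = L₀ − L_s = 43.7 − 17.51 = 26.19 mm
δ = F/k = 23/0.80594 = 28.538 mm
δ ≥ δ_solid → spring goes solid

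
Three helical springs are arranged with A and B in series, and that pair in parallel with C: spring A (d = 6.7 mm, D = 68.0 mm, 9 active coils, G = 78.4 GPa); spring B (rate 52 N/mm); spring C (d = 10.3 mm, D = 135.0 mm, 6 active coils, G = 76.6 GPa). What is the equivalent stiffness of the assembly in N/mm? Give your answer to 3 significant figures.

k_A = Gd⁴/(8D³N_a) = (78.4×10³)(6.7⁴)/(8·68.0³·9) = 6.9784 N/mm
k_C = Gd⁴/(8D³N_a) = (76.6×10³)(10.3⁴)/(8·135.0³·6) = 7.3002 N/mm
Springs A,B series: k_AB = 1/(1/6.9784+1/52) = 6.1527 N/mm; parallel with C: k_eq = 6.1527+7.3002 = 13.453 N/mm

13.5 N/mm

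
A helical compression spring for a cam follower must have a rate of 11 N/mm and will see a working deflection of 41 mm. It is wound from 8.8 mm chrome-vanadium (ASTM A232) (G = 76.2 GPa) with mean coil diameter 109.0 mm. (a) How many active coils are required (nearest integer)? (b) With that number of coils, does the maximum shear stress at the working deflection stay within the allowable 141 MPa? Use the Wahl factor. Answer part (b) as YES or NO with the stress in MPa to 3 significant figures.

(a) 4 coils; (b) NO, τ_max = 205 MPa

N_a = Gd⁴/(8D³k) = (76.2×10³)(8.8⁴)/(8·109.0³·11) = 4.01 → N_a = 4
Actual rate k = Gd⁴/(8D³·4) = 11.027 N/mm
Working load F = kδ = 11.027·41 = 452.11 N
C = 109.0/8.8 = 12.3864; K_W = (4C−1)/(4C−4)+0.615/C = 1.1155
τ_max = K_W·8FD/(πd³) = 1.1155·184.14 = 205.42 MPa
τ_max > 141 MPa → exceeds allowable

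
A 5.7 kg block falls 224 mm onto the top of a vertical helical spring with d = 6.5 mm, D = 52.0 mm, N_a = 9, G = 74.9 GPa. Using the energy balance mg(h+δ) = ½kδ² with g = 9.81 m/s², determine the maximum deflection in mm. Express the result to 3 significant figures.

48.0 mm

k = Gd⁴/(8D³N_a) = (74.9×10³)(6.5⁴)/(8·52.0³·9) = 13.207 N/mm
W = mg = 5.7 × 9.81 = 55.917 N
½kδ² − Wδ − Wh = 0 → δ = (W + √(W² + 2kWh))/k
δ = (55.917 + √(3126.7 + 330837))/13.207 = (55.917 + 577.9)/13.207 = 47.992 mm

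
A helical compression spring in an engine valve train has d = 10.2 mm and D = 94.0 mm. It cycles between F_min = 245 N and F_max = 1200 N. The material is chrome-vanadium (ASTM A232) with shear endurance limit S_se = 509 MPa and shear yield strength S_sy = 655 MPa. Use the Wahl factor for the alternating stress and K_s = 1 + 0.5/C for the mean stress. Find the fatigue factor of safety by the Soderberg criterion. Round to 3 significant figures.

C = D/d = 94.0/10.2 = 9.2157; K_W = (4C−1)/(4C−4)+0.615/C = 1.1580; K_s = 1+0.5/C = 1.0543
F_a = (F_max−F_min)/2 = 477.5 N; F_m = (F_max+F_min)/2 = 722.5 N
τ_a = K_W·8F_aD/(πd³) = 1.1580 × 107.71 = 124.73 MPa
τ_m = K_s·8F_mD/(πd³) = 1.0543 × 162.97 = 171.81 MPa
Soderberg: 1/n_f = τ_a/S_se + τ_m/S_sy = 124.73/509 + 171.81/655 = 0.24504 + 0.26231 = 0.50735
n_f = 1/0.50735 = 1.971

1.97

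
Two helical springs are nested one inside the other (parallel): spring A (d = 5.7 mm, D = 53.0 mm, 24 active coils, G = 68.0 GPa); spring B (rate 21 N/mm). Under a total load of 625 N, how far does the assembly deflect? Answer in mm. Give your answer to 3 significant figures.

k_A = Gd⁴/(8D³N_a) = (68.0×10³)(5.7⁴)/(8·53.0³·24) = 2.5112 N/mm
Parallel: k_eq = 2.5112 + 21 = 23.511 N/mm
δ = F/k_eq = 625/23.511 = 26.583 mm

26.6 mm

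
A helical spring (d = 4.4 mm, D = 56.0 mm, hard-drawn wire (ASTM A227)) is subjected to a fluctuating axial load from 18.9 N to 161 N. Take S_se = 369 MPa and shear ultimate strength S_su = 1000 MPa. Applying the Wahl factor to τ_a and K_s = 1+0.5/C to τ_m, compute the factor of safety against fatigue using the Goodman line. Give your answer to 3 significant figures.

1.94

C = D/d = 56.0/4.4 = 12.7273; K_W = (4C−1)/(4C−4)+0.615/C = 1.1123; K_s = 1+0.5/C = 1.0393
F_a = (F_max−F_min)/2 = 71.05 N; F_m = (F_max+F_min)/2 = 89.95 N
τ_a = K_W·8F_aD/(πd³) = 1.1123 × 118.94 = 132.3 MPa
τ_m = K_s·8F_mD/(πd³) = 1.0393 × 150.58 = 156.5 MPa
Goodman: 1/n_f = τ_a/S_se + τ_m/S_su = 132.3/369 + 156.5/1000 = 0.35853 + 0.15650 = 0.51502
n_f = 1/0.51502 = 1.942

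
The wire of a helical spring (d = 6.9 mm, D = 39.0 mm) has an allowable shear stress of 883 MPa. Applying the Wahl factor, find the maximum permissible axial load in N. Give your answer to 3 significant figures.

2300 N

C = D/d = 39.0/6.9 = 5.6522
K_W = (4C−1)/(4C−4) + 0.615/C = 21.609/18.609 + 0.1088 = 1.2700
τ_max = K·8FD/(πd³) → F_max = τ_allow·πd³/(8DK)
F_max = 883·π·6.9³/(8·39.0·1.2700) = 9.1129e+05/396.25 = 2299.8 N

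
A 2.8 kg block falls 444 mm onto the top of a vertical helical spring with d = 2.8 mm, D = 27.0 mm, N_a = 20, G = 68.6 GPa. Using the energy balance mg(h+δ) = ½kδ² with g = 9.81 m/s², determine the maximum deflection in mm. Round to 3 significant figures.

157 mm

k = Gd⁴/(8D³N_a) = (68.6×10³)(2.8⁴)/(8·27.0³·20) = 1.3389 N/mm
W = mg = 2.8 × 9.81 = 27.468 N
½kδ² − Wδ − Wh = 0 → δ = (W + √(W² + 2kWh))/k
δ = (27.468 + √(754.49 + 32657.7))/1.3389 = (27.468 + 182.79)/1.3389 = 157.04 mm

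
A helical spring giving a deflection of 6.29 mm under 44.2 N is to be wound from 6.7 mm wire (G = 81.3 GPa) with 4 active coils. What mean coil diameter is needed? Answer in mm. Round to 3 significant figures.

90.0 mm

Required rate k = F/δ = 44.2/6.29 = 7.027 N/mm
D = (Gd⁴/(8N_a·k))^(1/3) = (81.3×10³·6.7⁴/(8·4·7.027))^(1/3)
  = (728565)^(1/3) = 89.9821 mm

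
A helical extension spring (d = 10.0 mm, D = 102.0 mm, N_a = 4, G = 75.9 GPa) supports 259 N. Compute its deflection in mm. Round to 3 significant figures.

11.6 mm

k = Gd⁴/(8D³N_a) = (75.9×10³)(10.0⁴)/(8·102.0³·4) = 22.351 N/mm
δ = F/k = 259 / 22.351 = 11.588 mm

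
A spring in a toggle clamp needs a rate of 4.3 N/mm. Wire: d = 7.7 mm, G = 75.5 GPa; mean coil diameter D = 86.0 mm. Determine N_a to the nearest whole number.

N_a = Gd⁴/(8D³k) = (75.5×10³ × 7.7⁴)/(8 × 86.0³ × 4.3)
    = 2.65405e+08 / 2.18803e+07 = 12.13 → 12 coils

12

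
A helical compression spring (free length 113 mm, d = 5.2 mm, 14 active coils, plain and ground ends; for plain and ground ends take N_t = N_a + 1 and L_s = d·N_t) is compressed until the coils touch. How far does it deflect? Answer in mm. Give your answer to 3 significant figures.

N_t = 15; L_s = 5.2·15 = 78 mm
δ_solid = L₀ − L_s = 113 − 78 = 35 mm

35.0 mm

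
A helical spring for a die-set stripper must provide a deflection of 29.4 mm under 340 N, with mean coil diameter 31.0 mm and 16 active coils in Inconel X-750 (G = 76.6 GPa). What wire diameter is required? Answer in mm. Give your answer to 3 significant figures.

4.90 mm

Required rate k = F/δ = 340/29.4 = 11.565 N/mm
d = (8D³N_a·k / G)^(1/4) = (8·31.0³·16·11.565 / (76.6×10³))^0.25
  = (575.7)^0.25 = 4.8983 mm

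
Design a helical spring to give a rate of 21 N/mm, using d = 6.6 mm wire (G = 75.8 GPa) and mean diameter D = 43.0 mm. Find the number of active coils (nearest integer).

N_a = Gd⁴/(8D³k) = (75.8×10³ × 6.6⁴)/(8 × 43.0³ × 21)
    = 1.43828e+08 / 1.33572e+07 = 10.77 → 11 coils

11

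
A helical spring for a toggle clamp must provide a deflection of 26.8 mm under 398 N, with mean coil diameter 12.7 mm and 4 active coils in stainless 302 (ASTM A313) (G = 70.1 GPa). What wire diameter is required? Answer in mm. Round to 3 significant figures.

Required rate k = F/δ = 398/26.8 = 14.851 N/mm
d = (8D³N_a·k / G)^(1/4) = (8·12.7³·4·14.851 / (70.1×10³))^0.25
  = (13.886)^0.25 = 1.9304 mm

1.93 mm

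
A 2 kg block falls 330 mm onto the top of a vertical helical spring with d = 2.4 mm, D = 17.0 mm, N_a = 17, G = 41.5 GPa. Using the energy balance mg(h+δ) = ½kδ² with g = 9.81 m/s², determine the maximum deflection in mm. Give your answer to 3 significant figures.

k = Gd⁴/(8D³N_a) = (41.5×10³)(2.4⁴)/(8·17.0³·17) = 2.0607 N/mm
W = mg = 2 × 9.81 = 19.62 N
½kδ² − Wδ − Wh = 0 → δ = (W + √(W² + 2kWh))/k
δ = (19.62 + √(384.94 + 26684))/2.0607 = (19.62 + 164.53)/2.0607 = 89.363 mm

89.4 mm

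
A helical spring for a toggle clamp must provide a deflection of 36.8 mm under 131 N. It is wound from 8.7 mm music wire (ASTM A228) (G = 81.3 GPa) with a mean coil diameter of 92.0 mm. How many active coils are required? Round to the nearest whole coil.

Required rate k = F/δ = 131/36.8 = 3.5598 N/mm
N_a = Gd⁴/(8D³k) = (81.3×10³ × 8.7⁴)/(8 × 92.0³ × 3.5598)
    = 4.65766e+08 / 2.21757e+07 = 21 → 21 coils

21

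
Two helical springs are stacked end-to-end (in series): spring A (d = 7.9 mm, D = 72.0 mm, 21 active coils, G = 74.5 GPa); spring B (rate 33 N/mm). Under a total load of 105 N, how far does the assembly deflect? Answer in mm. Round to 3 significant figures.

k_A = Gd⁴/(8D³N_a) = (74.5×10³)(7.9⁴)/(8·72.0³·21) = 4.6276 N/mm
Series: 1/k_eq = 1/4.6276 + 1/33 = 0.2464; k_eq = 4.0585 N/mm
δ = F/k_eq = 105/4.0585 = 25.872 mm

25.9 mm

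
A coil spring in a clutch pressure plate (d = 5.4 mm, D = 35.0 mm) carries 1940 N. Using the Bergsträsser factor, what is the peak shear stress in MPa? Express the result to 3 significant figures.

1340 MPa

Spring index C = D/d = 35.0/5.4 = 6.4815
K_B = (4C+2)/(4C−3) = 27.926/22.926 = 1.2181
τ₀ = 8FD/(πd³) = 8·1940·35.0/(π·5.4³) = 543200/494.69 = 1098.1 MPa
τ_max = K·τ₀ = 1.2181 × 1098.1 = 1337.5 MPa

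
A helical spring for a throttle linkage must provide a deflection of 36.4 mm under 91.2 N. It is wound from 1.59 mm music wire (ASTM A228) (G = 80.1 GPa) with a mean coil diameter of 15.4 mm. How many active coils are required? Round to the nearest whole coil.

7

Required rate k = F/δ = 91.2/36.4 = 2.5055 N/mm
N_a = Gd⁴/(8D³k) = (80.1×10³ × 1.59⁴)/(8 × 15.4³ × 2.5055)
    = 511942 / 73205.8 = 6.993 → 7 coils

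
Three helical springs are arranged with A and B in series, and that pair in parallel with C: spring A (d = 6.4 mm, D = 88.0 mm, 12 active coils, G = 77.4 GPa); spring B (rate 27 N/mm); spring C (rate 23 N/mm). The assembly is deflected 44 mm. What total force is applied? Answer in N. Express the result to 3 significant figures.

k_A = Gd⁴/(8D³N_a) = (77.4×10³)(6.4⁴)/(8·88.0³·12) = 1.9849 N/mm
Springs A,B series: k_AB = 1/(1/1.9849+1/27) = 1.849 N/mm; parallel with C: k_eq = 1.849+23 = 24.849 N/mm
F = k_eq·δ = 24.849·44 = 1093.4 N

1090 N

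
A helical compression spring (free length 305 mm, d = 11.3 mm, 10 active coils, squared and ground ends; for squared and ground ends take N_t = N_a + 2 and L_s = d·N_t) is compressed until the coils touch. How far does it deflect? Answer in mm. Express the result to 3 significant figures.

N_t = 12; L_s = 11.3·12 = 135.6 mm
δ_solid = L₀ − L_s = 305 − 135.6 = 169.4 mm

169 mm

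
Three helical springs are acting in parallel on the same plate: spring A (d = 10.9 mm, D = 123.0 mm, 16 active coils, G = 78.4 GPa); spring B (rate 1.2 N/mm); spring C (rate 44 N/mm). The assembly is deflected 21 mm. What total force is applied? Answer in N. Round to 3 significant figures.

k_A = Gd⁴/(8D³N_a) = (78.4×10³)(10.9⁴)/(8·123.0³·16) = 4.6462 N/mm
Parallel: k_eq = 4.6462 + 1.2 + 44 = 49.846 N/mm
F = k_eq·δ = 49.846·21 = 1046.8 N

1050 N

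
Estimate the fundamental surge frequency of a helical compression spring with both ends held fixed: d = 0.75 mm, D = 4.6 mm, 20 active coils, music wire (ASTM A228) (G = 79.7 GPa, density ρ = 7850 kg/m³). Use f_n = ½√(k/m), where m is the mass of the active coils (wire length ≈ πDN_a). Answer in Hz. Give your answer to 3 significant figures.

635 Hz

k = Gd⁴/(8D³N_a) = (79.7×10³)(0.75⁴)/(8·4.6³·20) = 1.6192 N/mm = 1619.2 N/m
Wire length L = πDN_a = π·4.6·20 = 289.03 mm
m = ρ·(πd²/4)·L = 7850 × 0.44179×10⁻⁶ m² × 0.28903 m = 0.0010024 kg
f_n = ½√(k/m) = 0.5·√(1619.2/0.0010024) = 0.5·√(1.6154e+06) = 635.5 Hz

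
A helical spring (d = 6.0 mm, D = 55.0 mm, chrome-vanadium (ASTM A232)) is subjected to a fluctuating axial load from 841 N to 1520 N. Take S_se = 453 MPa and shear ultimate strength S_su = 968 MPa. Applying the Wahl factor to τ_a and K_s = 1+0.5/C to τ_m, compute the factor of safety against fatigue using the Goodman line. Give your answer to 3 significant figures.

C = D/d = 55.0/6.0 = 9.1667; K_W = (4C−1)/(4C−4)+0.615/C = 1.1589; K_s = 1+0.5/C = 1.0545
F_a = (F_max−F_min)/2 = 339.5 N; F_m = (F_max+F_min)/2 = 1180.5 N
τ_a = K_W·8F_aD/(πd³) = 1.1589 × 220.13 = 255.12 MPa
τ_m = K_s·8F_mD/(πd³) = 1.0545 × 765.45 = 807.2 MPa
Goodman: 1/n_f = τ_a/S_se + τ_m/S_su = 255.12/453 + 807.2/968 = 0.56318 + 0.83388 = 1.3971
n_f = 1/1.3971 = 0.7158

0.716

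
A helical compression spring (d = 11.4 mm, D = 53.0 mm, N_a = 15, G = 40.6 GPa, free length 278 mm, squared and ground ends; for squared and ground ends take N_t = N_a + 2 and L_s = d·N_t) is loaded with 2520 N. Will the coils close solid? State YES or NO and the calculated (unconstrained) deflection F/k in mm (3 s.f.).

k = Gd⁴/(8D³N_a) = (40.6×10³)(11.4⁴)/(8·53.0³·15) = 38.383 N/mm
N_t = 17; L_s = 11.4·17 = 193.8 mm; δ_solid = L₀ − L_s = 278 − 193.8 = 84.2 mm
δ = F/k = 2520/38.383 = 65.654 mm
δ < δ_solid → spring does not go solid

NO, δ = 65.7 mm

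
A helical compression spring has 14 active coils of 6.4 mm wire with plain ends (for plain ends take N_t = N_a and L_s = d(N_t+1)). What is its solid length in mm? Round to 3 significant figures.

96.0 mm

plain ends: N_t = N_a = 14
L_s = d·(N_t+1) = 6.4 × 15 = 96 mm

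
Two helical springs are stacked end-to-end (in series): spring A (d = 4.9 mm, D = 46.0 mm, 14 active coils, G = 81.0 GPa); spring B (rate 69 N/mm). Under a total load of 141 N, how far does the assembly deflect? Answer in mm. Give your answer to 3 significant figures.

k_A = Gd⁴/(8D³N_a) = (81.0×10³)(4.9⁴)/(8·46.0³·14) = 4.2833 N/mm
Series: 1/k_eq = 1/4.2833 + 1/69 = 0.24796; k_eq = 4.0329 N/mm
δ = F/k_eq = 141/4.0329 = 34.962 mm

35.0 mm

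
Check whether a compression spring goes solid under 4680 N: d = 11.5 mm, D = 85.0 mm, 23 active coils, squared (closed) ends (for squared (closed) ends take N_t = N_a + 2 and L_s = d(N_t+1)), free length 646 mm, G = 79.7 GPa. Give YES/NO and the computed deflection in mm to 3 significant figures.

YES, δ = 379 mm

k = Gd⁴/(8D³N_a) = (79.7×10³)(11.5⁴)/(8·85.0³·23) = 12.336 N/mm
N_t = 25; L_s = 11.5·26 = 299 mm; δ_solid = L₀ − L_s = 646 − 299 = 347 mm
δ = F/k = 4680/12.336 = 379.38 mm
δ ≥ δ_solid → spring goes solid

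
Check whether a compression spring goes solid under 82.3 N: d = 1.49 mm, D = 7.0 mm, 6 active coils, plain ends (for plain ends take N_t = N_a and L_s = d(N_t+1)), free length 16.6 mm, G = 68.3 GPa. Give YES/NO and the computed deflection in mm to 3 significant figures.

NO, δ = 4.03 mm

k = Gd⁴/(8D³N_a) = (68.3×10³)(1.49⁴)/(8·7.0³·6) = 20.447 N/mm
N_t = 6; L_s = 1.49·7 = 10.43 mm; δ_solid = L₀ − L_s = 16.6 − 10.43 = 6.17 mm
δ = F/k = 82.3/20.447 = 4.025 mm
δ < δ_solid → spring does not go solid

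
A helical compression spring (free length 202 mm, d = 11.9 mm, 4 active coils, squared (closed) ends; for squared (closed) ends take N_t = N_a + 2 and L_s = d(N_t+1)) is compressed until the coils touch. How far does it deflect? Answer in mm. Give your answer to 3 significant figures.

119 mm

N_t = 6; L_s = 11.9·7 = 83.3 mm
δ_solid = L₀ − L_s = 202 − 83.3 = 118.7 mm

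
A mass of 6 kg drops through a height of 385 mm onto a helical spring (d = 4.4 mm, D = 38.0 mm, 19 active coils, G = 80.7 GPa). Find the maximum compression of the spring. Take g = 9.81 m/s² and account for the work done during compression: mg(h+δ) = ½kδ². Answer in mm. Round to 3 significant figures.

129 mm

k = Gd⁴/(8D³N_a) = (80.7×10³)(4.4⁴)/(8·38.0³·19) = 3.6265 N/mm
W = mg = 6 × 9.81 = 58.86 N
½kδ² − Wδ − Wh = 0 → δ = (W + √(W² + 2kWh))/k
δ = (58.86 + √(3464.5 + 164362))/3.6265 = (58.86 + 409.67)/3.6265 = 129.19 mm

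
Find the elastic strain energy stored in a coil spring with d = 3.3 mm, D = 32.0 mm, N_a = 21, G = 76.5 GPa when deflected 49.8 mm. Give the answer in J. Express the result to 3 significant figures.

2.04 J

k = Gd⁴/(8D³N_a) = (76.5×10³)(3.3⁴)/(8·32.0³·21) = 1.648 N/mm
U = ½kδ² = 0.5 × 1.648 × 49.8² = 2043.6 N·mm = 2.0436 J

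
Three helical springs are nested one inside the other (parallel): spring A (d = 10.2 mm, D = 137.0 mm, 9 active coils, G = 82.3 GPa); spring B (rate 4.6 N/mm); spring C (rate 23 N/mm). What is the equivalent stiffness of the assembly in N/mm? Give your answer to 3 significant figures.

32.4 N/mm

k_A = Gd⁴/(8D³N_a) = (82.3×10³)(10.2⁴)/(8·137.0³·9) = 4.8118 N/mm
Parallel: k_eq = 4.8118 + 4.6 + 23 = 32.412 N/mm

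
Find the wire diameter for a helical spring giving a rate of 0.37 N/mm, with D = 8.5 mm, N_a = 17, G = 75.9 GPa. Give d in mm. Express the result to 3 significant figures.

0.799 mm

d = (8D³N_a·k / G)^(1/4) = (8·8.5³·17·0.37 / (75.9×10³))^0.25
  = (0.40715)^0.25 = 0.7988 mm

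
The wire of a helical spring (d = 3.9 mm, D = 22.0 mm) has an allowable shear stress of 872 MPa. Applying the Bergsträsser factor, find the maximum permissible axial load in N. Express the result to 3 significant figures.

735 N

C = D/d = 22.0/3.9 = 5.6410
K_B = (4C+2)/(4C−3) = 24.564/19.564 = 1.2556
τ_max = K·8FD/(πd³) → F_max = τ_allow·πd³/(8DK)
F_max = 872·π·3.9³/(8·22.0·1.2556) = 1.625e+05/220.98 = 735.37 N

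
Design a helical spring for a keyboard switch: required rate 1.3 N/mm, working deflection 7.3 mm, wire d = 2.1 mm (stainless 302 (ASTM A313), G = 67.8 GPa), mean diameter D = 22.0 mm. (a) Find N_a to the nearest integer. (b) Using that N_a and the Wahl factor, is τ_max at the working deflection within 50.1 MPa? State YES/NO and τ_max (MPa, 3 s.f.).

(a) 12 coils; (b) NO, τ_max = 64.8 MPa

N_a = Gd⁴/(8D³k) = (67.8×10³)(2.1⁴)/(8·22.0³·1.3) = 11.91 → N_a = 12
Actual rate k = Gd⁴/(8D³·12) = 1.2899 N/mm
Working load F = kδ = 1.2899·7.3 = 9.4165 N
C = 22.0/2.1 = 10.4762; K_W = (4C−1)/(4C−4)+0.615/C = 1.1379
τ_max = K_W·8FD/(πd³) = 1.1379·56.963 = 64.816 MPa
τ_max > 50.1 MPa → exceeds allowable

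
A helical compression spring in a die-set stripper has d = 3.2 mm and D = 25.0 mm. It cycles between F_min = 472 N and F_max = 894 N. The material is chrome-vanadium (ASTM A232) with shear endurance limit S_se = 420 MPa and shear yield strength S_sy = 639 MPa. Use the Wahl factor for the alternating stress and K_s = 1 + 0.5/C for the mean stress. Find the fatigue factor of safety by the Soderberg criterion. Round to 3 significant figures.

0.297

C = D/d = 25.0/3.2 = 7.8125; K_W = (4C−1)/(4C−4)+0.615/C = 1.1888; K_s = 1+0.5/C = 1.0640
F_a = (F_max−F_min)/2 = 211 N; F_m = (F_max+F_min)/2 = 683 N
τ_a = K_W·8F_aD/(πd³) = 1.1888 × 409.93 = 487.33 MPa
τ_m = K_s·8F_mD/(πd³) = 1.0640 × 1326.9 = 1411.9 MPa
Soderberg: 1/n_f = τ_a/S_se + τ_m/S_sy = 487.33/420 + 1411.9/639 = 1.16032 + 2.20949 = 3.3698
n_f = 1/3.3698 = 0.2968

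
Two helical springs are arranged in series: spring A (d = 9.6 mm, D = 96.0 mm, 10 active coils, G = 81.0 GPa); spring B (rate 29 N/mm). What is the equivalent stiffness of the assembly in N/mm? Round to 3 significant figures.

k_A = Gd⁴/(8D³N_a) = (81.0×10³)(9.6⁴)/(8·96.0³·10) = 9.72 N/mm
Series: 1/k_eq = 1/9.72 + 1/29 = 0.13736; k_eq = 7.28 N/mm

7.28 N/mm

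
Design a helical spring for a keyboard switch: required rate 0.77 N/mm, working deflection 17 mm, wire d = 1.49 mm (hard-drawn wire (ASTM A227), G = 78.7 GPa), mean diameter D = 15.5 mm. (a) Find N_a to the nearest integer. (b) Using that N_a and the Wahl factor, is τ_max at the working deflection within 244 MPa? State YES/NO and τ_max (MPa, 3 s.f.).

(a) 17 coils; (b) YES, τ_max = 177 MPa

N_a = Gd⁴/(8D³k) = (78.7×10³)(1.49⁴)/(8·15.5³·0.77) = 16.91 → N_a = 17
Actual rate k = Gd⁴/(8D³·17) = 0.76592 N/mm
Working load F = kδ = 0.76592·17 = 13.021 N
C = 15.5/1.49 = 10.4027; K_W = (4C−1)/(4C−4)+0.615/C = 1.1389
τ_max = K_W·8FD/(πd³) = 1.1389·155.36 = 176.94 MPa
τ_max ≤ 244 MPa → acceptable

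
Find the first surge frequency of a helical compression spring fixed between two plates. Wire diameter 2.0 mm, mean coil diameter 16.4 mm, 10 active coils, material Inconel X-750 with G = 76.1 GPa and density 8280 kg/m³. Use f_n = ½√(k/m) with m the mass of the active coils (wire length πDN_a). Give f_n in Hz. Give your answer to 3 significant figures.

k = Gd⁴/(8D³N_a) = (76.1×10³)(2.0⁴)/(8·16.4³·10) = 3.4505 N/mm = 3450.5 N/m
Wire length L = πDN_a = π·16.4·10 = 515.22 mm
m = ρ·(πd²/4)·L = 8280 × 3.1416×10⁻⁶ m² × 0.51522 m = 0.013402 kg
f_n = ½√(k/m) = 0.5·√(3450.5/0.013402) = 0.5·√(2.5746e+05) = 253.7 Hz

254 Hz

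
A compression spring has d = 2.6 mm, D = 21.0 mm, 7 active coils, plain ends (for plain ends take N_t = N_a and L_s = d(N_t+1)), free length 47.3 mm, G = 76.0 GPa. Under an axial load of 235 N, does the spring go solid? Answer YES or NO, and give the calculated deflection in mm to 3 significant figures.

k = Gd⁴/(8D³N_a) = (76.0×10³)(2.6⁴)/(8·21.0³·7) = 6.6967 N/mm
N_t = 7; L_s = 2.6·8 = 20.8 mm; δ_solid = L₀ − L_s = 47.3 − 20.8 = 26.5 mm
δ = F/k = 235/6.6967 = 35.092 mm
δ ≥ δ_solid → spring goes solid

YES, δ = 35.1 mm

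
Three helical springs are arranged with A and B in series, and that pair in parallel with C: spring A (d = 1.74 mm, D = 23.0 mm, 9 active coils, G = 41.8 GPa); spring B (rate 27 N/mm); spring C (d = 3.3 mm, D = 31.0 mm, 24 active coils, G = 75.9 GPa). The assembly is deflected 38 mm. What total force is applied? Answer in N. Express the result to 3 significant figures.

76.2 N

k_A = Gd⁴/(8D³N_a) = (41.8×10³)(1.74⁴)/(8·23.0³·9) = 0.43738 N/mm
k_C = Gd⁴/(8D³N_a) = (75.9×10³)(3.3⁴)/(8·31.0³·24) = 1.5737 N/mm
Springs A,B series: k_AB = 1/(1/0.43738+1/27) = 0.43041 N/mm; parallel with C: k_eq = 0.43041+1.5737 = 2.0041 N/mm
F = k_eq·δ = 2.0041·38 = 76.155 N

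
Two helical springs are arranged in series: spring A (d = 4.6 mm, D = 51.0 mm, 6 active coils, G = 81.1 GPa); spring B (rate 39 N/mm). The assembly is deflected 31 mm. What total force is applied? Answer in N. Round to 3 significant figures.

k_A = Gd⁴/(8D³N_a) = (81.1×10³)(4.6⁴)/(8·51.0³·6) = 5.703 N/mm
Series: 1/k_eq = 1/5.703 + 1/39 = 0.20099; k_eq = 4.9754 N/mm
F = k_eq·δ = 4.9754·31 = 154.24 N

154 N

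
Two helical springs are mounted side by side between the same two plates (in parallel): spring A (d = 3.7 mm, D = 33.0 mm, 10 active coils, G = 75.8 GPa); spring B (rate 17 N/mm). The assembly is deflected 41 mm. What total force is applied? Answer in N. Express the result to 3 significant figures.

900 N

k_A = Gd⁴/(8D³N_a) = (75.8×10³)(3.7⁴)/(8·33.0³·10) = 4.9413 N/mm
Parallel: k_eq = 4.9413 + 17 = 21.941 N/mm
F = k_eq·δ = 21.941·41 = 899.59 N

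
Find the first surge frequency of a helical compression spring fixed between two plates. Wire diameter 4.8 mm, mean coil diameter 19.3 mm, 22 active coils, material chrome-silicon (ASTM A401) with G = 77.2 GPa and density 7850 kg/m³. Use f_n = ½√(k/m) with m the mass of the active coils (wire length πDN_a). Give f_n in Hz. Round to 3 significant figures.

207 Hz

k = Gd⁴/(8D³N_a) = (77.2×10³)(4.8⁴)/(8·19.3³·22) = 32.389 N/mm = 32389 N/m
Wire length L = πDN_a = π·19.3·22 = 1333.9 mm
m = ρ·(πd²/4)·L = 7850 × 18.096×10⁻⁶ m² × 1.3339 m = 0.18948 kg
f_n = ½√(k/m) = 0.5·√(32389/0.18948) = 0.5·√(1.7093e+05) = 206.72 Hz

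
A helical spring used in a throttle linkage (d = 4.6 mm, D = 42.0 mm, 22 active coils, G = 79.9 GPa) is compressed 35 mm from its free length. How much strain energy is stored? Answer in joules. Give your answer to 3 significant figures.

k = Gd⁴/(8D³N_a) = (79.9×10³)(4.6⁴)/(8·42.0³·22) = 2.7436 N/mm
U = ½kδ² = 0.5 × 2.7436 × 35² = 1680.4 N·mm = 1.6804 J

1.68 J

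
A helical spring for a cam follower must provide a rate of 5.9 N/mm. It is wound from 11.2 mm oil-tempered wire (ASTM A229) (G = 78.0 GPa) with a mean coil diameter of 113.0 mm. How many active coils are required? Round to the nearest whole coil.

18

N_a = Gd⁴/(8D³k) = (78.0×10³ × 11.2⁴)/(8 × 113.0³ × 5.9)
    = 1.22735e+09 / 6.81047e+07 = 18.02 → 18 coils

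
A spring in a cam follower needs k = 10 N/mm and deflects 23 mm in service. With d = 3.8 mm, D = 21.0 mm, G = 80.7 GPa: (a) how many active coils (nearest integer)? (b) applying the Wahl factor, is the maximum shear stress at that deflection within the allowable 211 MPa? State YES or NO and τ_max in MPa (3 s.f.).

(a) 23 coils; (b) NO, τ_max = 283 MPa

N_a = Gd⁴/(8D³k) = (80.7×10³)(3.8⁴)/(8·21.0³·10) = 22.71 → N_a = 23
Actual rate k = Gd⁴/(8D³·23) = 9.8749 N/mm
Working load F = kδ = 9.8749·23 = 227.12 N
C = 21.0/3.8 = 5.5263; K_W = (4C−1)/(4C−4)+0.615/C = 1.2770
τ_max = K_W·8FD/(πd³) = 1.2770·221.34 = 282.65 MPa
τ_max > 211 MPa → exceeds allowable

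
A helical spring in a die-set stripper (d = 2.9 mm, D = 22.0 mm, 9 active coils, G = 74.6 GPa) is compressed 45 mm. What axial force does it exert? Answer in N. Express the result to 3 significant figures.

k = Gd⁴/(8D³N_a) = (74.6×10³)(2.9⁴)/(8·22.0³·9) = 6.8822 N/mm
F = k·δ = 6.8822 × 45 = 309.7 N

310 N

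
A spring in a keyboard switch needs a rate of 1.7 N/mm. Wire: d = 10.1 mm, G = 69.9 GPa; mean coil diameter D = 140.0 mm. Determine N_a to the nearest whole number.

N_a = Gd⁴/(8D³k) = (69.9×10³ × 10.1⁴)/(8 × 140.0³ × 1.7)
    = 7.27382e+08 / 3.73184e+07 = 19.49 → 19 coils

19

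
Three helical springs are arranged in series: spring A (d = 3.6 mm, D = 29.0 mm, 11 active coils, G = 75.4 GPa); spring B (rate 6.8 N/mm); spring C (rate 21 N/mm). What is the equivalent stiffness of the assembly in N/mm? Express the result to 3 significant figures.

k_A = Gd⁴/(8D³N_a) = (75.4×10³)(3.6⁴)/(8·29.0³·11) = 5.9007 N/mm
Series: 1/k_eq = 1/5.9007 + 1/6.8 + 1/21 = 0.36415; k_eq = 2.7461 N/mm

2.75 N/mm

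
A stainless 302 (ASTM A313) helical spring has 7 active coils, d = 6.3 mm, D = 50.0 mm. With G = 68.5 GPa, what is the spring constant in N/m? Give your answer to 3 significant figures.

k = Gd⁴/(8D³N_a) = (68.5×10³ × 6.3⁴) / (8 × 50.0³ × 7)
  = 1.07908e+08 / 7e+06 = 15.415 N/mm = 15415 N/m

15400 N/m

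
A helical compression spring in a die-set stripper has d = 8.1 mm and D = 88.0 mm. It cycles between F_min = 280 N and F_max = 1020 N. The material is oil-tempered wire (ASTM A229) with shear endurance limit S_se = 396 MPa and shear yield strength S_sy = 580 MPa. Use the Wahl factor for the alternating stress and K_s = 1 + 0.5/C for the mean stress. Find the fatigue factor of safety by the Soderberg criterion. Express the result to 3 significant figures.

C = D/d = 88.0/8.1 = 10.8642; K_W = (4C−1)/(4C−4)+0.615/C = 1.1326; K_s = 1+0.5/C = 1.0460
F_a = (F_max−F_min)/2 = 370 N; F_m = (F_max+F_min)/2 = 650 N
τ_a = K_W·8F_aD/(πd³) = 1.1326 × 156.02 = 176.71 MPa
τ_m = K_s·8F_mD/(πd³) = 1.0460 × 274.08 = 286.7 MPa
Soderberg: 1/n_f = τ_a/S_se + τ_m/S_sy = 176.71/396 + 286.7/580 = 0.44624 + 0.49430 = 0.94054
n_f = 1/0.94054 = 1.063

1.06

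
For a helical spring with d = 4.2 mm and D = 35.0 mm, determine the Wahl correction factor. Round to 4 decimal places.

C = D/d = 35.0/4.2 = 8.3333
K_W = (4C−1)/(4C−4) + 0.615/C = 32.333/29.333 + 0.0738 = 1.1761

1.1761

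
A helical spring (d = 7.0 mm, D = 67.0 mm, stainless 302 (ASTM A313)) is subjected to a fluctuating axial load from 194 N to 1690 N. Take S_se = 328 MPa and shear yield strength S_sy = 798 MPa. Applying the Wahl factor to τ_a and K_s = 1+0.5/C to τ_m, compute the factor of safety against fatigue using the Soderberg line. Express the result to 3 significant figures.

0.520

C = D/d = 67.0/7.0 = 9.5714; K_W = (4C−1)/(4C−4)+0.615/C = 1.1518; K_s = 1+0.5/C = 1.0522
F_a = (F_max−F_min)/2 = 748 N; F_m = (F_max+F_min)/2 = 942 N
τ_a = K_W·8F_aD/(πd³) = 1.1518 × 372.07 = 428.53 MPa
τ_m = K_s·8F_mD/(πd³) = 1.0522 × 468.57 = 493.04 MPa
Soderberg: 1/n_f = τ_a/S_se + τ_m/S_sy = 428.53/328 + 493.04/798 = 1.30650 + 0.61785 = 1.9243
n_f = 1/1.9243 = 0.5197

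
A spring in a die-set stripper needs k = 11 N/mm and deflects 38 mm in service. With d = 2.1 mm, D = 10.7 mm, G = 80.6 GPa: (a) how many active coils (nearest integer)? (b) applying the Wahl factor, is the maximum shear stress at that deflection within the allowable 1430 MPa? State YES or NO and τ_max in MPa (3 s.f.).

(a) 15 coils; (b) NO, τ_max = 1550 MPa

N_a = Gd⁴/(8D³k) = (80.6×10³)(2.1⁴)/(8·10.7³·11) = 14.54 → N_a = 15
Actual rate k = Gd⁴/(8D³·15) = 10.663 N/mm
Working load F = kδ = 10.663·38 = 405.19 N
C = 10.7/2.1 = 5.0952; K_W = (4C−1)/(4C−4)+0.615/C = 1.3038
τ_max = K_W·8FD/(πd³) = 1.3038·1192.1 = 1554.4 MPa
τ_max > 1430 MPa → exceeds allowable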